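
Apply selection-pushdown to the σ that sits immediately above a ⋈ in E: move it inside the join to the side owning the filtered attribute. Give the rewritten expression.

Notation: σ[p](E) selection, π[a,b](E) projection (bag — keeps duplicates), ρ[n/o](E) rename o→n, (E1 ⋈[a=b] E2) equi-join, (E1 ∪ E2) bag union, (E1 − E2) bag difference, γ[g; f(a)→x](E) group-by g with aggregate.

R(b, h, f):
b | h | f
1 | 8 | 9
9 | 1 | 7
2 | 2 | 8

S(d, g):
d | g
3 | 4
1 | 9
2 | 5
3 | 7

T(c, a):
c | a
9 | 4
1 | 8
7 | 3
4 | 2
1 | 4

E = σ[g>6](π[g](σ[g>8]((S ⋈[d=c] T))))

σ filters on g, owned by the left side.
E' = σ[g>6](π[g]((σ[g>8](S) ⋈[d=c] T)))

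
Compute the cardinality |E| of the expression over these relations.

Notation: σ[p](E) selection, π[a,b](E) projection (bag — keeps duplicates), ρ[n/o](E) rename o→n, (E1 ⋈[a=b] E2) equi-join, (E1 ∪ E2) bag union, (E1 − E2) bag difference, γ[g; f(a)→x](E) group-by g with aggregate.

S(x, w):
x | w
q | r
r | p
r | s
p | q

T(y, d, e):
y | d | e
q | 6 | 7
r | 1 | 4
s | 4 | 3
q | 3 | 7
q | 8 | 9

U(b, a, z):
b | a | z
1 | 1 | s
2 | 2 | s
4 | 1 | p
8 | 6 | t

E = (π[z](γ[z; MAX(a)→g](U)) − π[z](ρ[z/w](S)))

Stepwise |·|:
  U → 4
  γ[z; MAX(a)→g](U) → 3
  π[z](γ[z; MAX(a)→g](U)) → 3
  S → 4
  ρ[z/w](S) → 4
  π[z](ρ[z/w](S)) → 4
  (π[z](γ[z; MAX(a)→g](U)) − π[z](ρ[z/w](S))) → 1

|E| = 1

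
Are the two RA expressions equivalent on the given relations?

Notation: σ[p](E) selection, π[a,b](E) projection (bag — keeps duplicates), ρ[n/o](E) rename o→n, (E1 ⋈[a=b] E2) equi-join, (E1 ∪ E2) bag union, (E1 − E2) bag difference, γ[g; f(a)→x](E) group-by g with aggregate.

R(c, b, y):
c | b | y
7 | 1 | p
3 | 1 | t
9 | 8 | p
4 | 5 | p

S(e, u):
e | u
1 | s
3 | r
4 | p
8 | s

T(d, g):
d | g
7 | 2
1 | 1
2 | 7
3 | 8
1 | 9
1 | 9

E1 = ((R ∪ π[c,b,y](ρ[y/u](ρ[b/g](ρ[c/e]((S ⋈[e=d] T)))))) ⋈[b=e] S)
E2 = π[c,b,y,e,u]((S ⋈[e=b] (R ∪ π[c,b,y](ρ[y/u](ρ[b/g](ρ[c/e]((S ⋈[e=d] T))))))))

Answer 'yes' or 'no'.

E1 row counts bottom-up:
  R → 4
  S → 4
  T → 6
  (S ⋈[e=d] T) → 4
  ρ[c/e]((S ⋈[e=d] T)) → 4
  ρ[b/g](ρ[c/e]((S ⋈[e=d] T))) → 4
  ρ[y/u](ρ[b/g](ρ[c/e]((S ⋈[e=d] T)))) → 4
  π[c,b,y](ρ[y/u](ρ[b/g](ρ[c/e]((S ⋈[e=d] T))))) → 4
  (R ∪ π[c,b,y](ρ[y/u](ρ[b/g](ρ[c/e]((S ⋈[e=d] T)))))) → 8
  S → 4
  ((R ∪ π[c,b,y](ρ[y/u](ρ[b/g](ρ[c/e]((S ⋈[e=d] T)))))) ⋈[b=e] S) → 5
E2 row counts bottom-up:
  S → 4
  R → 4
  S → 4
  T → 6
  (S ⋈[e=d] T) → 4
  ρ[c/e]((S ⋈[e=d] T)) → 4
  ρ[b/g](ρ[c/e]((S ⋈[e=d] T))) → 4
  ρ[y/u](ρ[b/g](ρ[c/e]((S ⋈[e=d] T)))) → 4
  π[c,b,y](ρ[y/u](ρ[b/g](ρ[c/e]((S ⋈[e=d] T))))) → 4
  (R ∪ π[c,b,y](ρ[y/u](ρ[b/g](ρ[c/e]((S ⋈[e=d] T)))))) → 8
  (S ⋈[e=b] (R ∪ π[c,b,y](ρ[y/u](ρ[b/g](ρ[c/e]((S ⋈[e=d] T))))))) → 5
  π[c,b,y,e,u]((S ⋈[e=b] (R ∪ π[c,b,y](ρ[y/u](ρ[b/g](ρ[c/e]((S ⋈[e=d] T)))))))) → 5

E1 and E2 produce the same multiset:
c | b | y | e | u
1 | 1 | s | 1 | s
3 | 1 | t | 1 | s
3 | 8 | r | 8 | s
7 | 1 | p | 1 | s
9 | 8 | p | 8 | s

yes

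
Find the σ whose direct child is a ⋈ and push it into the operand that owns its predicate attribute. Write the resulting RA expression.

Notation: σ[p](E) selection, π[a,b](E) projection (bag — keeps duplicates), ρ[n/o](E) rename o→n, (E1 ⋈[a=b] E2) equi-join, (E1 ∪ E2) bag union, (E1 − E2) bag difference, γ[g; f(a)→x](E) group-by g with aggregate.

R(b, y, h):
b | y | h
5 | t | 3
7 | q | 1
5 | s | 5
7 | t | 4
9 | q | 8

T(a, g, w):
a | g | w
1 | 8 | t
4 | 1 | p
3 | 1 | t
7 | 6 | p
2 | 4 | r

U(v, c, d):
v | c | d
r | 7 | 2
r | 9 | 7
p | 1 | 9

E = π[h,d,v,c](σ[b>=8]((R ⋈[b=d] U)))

σ filters on b, owned by the left side.
E' = π[h,d,v,c]((σ[b>=8](R) ⋈[b=d] U))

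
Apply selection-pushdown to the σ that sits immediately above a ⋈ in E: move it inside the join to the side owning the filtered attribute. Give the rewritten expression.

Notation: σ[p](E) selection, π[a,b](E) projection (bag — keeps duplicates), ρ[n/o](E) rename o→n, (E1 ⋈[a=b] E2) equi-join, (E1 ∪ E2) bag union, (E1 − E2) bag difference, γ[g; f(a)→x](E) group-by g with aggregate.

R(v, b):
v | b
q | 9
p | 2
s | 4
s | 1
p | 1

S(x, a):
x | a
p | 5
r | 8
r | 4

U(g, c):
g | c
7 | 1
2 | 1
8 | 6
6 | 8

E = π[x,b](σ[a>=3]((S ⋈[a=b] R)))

σ filters on a, owned by the left side.
E' = π[x,b]((σ[a>=3](S) ⋈[a=b] R))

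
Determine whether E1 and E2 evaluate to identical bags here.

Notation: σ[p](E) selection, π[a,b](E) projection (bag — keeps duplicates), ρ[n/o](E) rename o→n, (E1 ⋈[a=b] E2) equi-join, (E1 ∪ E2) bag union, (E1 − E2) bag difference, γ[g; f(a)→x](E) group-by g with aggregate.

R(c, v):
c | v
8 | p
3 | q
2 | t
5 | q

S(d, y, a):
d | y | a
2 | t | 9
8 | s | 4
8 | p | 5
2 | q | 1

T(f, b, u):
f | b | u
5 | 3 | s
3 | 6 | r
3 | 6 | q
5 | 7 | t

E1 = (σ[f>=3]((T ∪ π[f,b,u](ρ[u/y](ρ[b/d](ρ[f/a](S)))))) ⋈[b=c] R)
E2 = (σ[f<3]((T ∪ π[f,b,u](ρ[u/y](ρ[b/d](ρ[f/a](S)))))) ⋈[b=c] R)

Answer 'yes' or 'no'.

E1 stepwise |·|:
  T → 4
  S → 4
  ρ[f/a](S) → 4
  ρ[b/d](ρ[f/a](S)) → 4
  ρ[u/y](ρ[b/d](ρ[f/a](S))) → 4
  π[f,b,u](ρ[u/y](ρ[b/d](ρ[f/a](S)))) → 4
  (T ∪ π[f,b,u](ρ[u/y](ρ[b/d](ρ[f/a](S))))) → 8
  σ[f>=3]((T ∪ π[f,b,u](ρ[u/y](ρ[b/d](ρ[f/a](S)))))) → 7
  R → 4
  (σ[f>=3]((T ∪ π[f,b,u](ρ[u/y](ρ[b/d](ρ[f/a](S)))))) ⋈[b=c] R) → 4
E2 stepwise |·|:
  T → 4
  S → 4
  ρ[f/a](S) → 4
  ρ[b/d](ρ[f/a](S)) → 4
  ρ[u/y](ρ[b/d](ρ[f/a](S))) → 4
  π[f,b,u](ρ[u/y](ρ[b/d](ρ[f/a](S)))) → 4
  (T ∪ π[f,b,u](ρ[u/y](ρ[b/d](ρ[f/a](S))))) → 8
  σ[f<3]((T ∪ π[f,b,u](ρ[u/y](ρ[b/d](ρ[f/a](S)))))) → 1
  R → 4
  (σ[f<3]((T ∪ π[f,b,u](ρ[u/y](ρ[b/d](ρ[f/a](S)))))) ⋈[b=c] R) → 1

E1 result:
f | b | u | c | v
4 | 8 | s | 8 | p
5 | 3 | s | 3 | q
5 | 8 | p | 8 | p
9 | 2 | t | 2 | t
E2 result:
f | b | u | c | v
1 | 2 | q | 2 | t
Witness: (5, 8, 'p', 8, 'p') appears 1× in E1 but 0× in E2.

no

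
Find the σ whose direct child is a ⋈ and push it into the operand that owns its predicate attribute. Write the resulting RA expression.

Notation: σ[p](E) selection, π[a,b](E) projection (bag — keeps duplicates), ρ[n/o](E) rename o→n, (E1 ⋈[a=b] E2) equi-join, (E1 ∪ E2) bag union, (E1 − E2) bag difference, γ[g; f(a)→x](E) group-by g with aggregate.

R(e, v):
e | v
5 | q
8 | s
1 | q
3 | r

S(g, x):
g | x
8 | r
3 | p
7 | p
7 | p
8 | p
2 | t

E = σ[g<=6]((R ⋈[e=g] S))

σ filters on g, owned by the right side.
E' = (R ⋈[e=g] σ[g<=6](S))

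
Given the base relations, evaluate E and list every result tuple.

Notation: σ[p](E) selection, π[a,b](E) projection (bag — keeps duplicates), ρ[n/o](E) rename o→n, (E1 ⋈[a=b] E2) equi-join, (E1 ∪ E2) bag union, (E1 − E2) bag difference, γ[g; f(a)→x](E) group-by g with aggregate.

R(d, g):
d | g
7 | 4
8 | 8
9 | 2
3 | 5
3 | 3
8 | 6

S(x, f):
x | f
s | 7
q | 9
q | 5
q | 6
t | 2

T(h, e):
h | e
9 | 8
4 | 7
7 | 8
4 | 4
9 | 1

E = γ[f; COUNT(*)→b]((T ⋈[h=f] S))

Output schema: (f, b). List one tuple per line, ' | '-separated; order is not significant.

Subexpression sizes:
  T → 5
  S → 5
  (T ⋈[h=f] S) → 3
  γ[f; COUNT(*)→b]((T ⋈[h=f] S)) → 2

== RESULT ==
f | b
7 | 1
9 | 2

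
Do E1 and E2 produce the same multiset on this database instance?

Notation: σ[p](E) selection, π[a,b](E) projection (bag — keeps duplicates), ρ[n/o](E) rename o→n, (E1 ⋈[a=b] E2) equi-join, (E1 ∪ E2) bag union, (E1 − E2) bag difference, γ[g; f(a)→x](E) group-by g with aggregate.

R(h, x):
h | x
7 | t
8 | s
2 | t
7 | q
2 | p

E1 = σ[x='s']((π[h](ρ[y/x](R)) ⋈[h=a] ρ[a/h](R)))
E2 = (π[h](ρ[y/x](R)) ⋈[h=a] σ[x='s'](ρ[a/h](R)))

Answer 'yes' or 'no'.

E1 subexpression sizes:
  R → 5
  ρ[y/x](R) → 5
  π[h](ρ[y/x](R)) → 5
  R → 5
  ρ[a/h](R) → 5
  (π[h](ρ[y/x](R)) ⋈[h=a] ρ[a/h](R)) → 9
  σ[x='s']((π[h](ρ[y/x](R)) ⋈[h=a] ρ[a/h](R))) → 1
E2 subexpression sizes:
  R → 5
  ρ[y/x](R) → 5
  π[h](ρ[y/x](R)) → 5
  R → 5
  ρ[a/h](R) → 5
  σ[x='s'](ρ[a/h](R)) → 1
  (π[h](ρ[y/x](R)) ⋈[h=a] σ[x='s'](ρ[a/h](R))) → 1

E1 and E2 produce the same multiset:
h | a | x
8 | 8 | s

yes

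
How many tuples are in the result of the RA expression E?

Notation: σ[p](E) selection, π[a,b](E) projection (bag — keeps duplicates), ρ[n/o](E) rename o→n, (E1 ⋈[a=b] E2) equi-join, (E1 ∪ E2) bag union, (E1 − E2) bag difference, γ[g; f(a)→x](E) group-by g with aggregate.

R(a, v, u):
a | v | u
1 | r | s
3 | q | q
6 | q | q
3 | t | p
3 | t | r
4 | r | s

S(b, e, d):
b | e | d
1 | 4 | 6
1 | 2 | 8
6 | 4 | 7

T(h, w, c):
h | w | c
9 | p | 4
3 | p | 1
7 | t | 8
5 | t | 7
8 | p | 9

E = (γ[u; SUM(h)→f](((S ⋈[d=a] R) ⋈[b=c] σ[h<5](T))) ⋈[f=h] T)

Stepwise |·|:
  S → 3
  R → 6
  (S ⋈[d=a] R) → 1
  T → 5
  σ[h<5](T) → 1
  ((S ⋈[d=a] R) ⋈[b=c] σ[h<5](T)) → 1
  γ[u; SUM(h)→f](((S ⋈[d=a] R) ⋈[b=c] σ[h<5](T))) → 1
  T → 5
  (γ[u; SUM(h)→f](((S ⋈[d=a] R) ⋈[b=c] σ[h<5](T))) ⋈[f=h] T) → 1

|E| = 1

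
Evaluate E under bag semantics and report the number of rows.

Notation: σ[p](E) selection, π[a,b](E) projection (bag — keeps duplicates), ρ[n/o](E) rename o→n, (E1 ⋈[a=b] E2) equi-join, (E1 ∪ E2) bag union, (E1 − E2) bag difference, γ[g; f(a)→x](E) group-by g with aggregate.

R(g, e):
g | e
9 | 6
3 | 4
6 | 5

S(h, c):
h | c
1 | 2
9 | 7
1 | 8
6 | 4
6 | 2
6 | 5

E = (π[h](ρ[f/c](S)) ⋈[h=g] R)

Subexpression sizes:
  S → 6
  ρ[f/c](S) → 6
  π[h](ρ[f/c](S)) → 6
  R → 3
  (π[h](ρ[f/c](S)) ⋈[h=g] R) → 4

|E| = 4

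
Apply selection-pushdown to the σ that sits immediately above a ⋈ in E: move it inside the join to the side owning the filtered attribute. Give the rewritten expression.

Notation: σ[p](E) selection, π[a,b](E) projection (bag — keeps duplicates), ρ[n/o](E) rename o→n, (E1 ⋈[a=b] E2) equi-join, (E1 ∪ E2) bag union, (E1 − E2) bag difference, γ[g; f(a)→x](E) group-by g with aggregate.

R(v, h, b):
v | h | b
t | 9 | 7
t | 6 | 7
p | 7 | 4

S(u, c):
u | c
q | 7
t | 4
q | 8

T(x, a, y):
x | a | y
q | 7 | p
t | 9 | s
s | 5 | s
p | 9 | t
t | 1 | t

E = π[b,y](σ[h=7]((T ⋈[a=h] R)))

σ filters on h, owned by the right side.
E' = π[b,y]((T ⋈[a=h] σ[h=7](R)))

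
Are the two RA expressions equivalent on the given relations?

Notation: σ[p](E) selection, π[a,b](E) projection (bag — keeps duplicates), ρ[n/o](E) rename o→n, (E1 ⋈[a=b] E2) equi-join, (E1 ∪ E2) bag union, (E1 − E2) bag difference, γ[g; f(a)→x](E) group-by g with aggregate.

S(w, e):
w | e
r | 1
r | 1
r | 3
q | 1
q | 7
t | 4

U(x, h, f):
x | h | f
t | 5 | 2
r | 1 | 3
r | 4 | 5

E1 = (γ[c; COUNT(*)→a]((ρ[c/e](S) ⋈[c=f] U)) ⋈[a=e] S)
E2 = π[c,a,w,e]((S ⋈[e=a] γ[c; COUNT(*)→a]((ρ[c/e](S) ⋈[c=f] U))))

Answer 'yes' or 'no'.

E1 per-node cardinality:
  S → 6
  ρ[c/e](S) → 6
  U → 3
  (ρ[c/e](S) ⋈[c=f] U) → 1
  γ[c; COUNT(*)→a]((ρ[c/e](S) ⋈[c=f] U)) → 1
  S → 6
  (γ[c; COUNT(*)→a]((ρ[c/e](S) ⋈[c=f] U)) ⋈[a=e] S) → 3
E2 per-node cardinality:
  S → 6
  S → 6
  ρ[c/e](S) → 6
  U → 3
  (ρ[c/e](S) ⋈[c=f] U) → 1
  γ[c; COUNT(*)→a]((ρ[c/e](S) ⋈[c=f] U)) → 1
  (S ⋈[e=a] γ[c; COUNT(*)→a]((ρ[c/e](S) ⋈[c=f] U))) → 3
  π[c,a,w,e]((S ⋈[e=a] γ[c; COUNT(*)→a]((ρ[c/e](S) ⋈[c=f] U)))) → 3

E1 and E2 produce the same multiset:
c | a | w | e
3 | 1 | q | 1
3 | 1 | r | 1
3 | 1 | r | 1

yes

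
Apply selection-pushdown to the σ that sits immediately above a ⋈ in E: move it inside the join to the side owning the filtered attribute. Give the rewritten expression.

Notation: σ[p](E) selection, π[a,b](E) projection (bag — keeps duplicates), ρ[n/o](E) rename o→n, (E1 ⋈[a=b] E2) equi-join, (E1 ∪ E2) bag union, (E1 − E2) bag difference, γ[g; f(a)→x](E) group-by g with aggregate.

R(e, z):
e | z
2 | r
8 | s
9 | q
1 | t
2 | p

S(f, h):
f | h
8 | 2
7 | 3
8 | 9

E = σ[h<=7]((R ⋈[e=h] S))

σ filters on h, owned by the right side.
E' = (R ⋈[e=h] σ[h<=7](S))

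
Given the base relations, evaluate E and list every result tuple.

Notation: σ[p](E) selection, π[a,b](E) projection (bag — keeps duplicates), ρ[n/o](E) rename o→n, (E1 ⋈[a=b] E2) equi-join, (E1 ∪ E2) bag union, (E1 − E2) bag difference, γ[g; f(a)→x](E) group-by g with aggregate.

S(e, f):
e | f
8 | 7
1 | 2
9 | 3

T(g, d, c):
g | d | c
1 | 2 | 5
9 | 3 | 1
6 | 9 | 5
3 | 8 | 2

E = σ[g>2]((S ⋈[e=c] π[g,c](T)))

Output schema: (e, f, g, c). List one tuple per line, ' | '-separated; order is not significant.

Stepwise |·|:
  S → 3
  T → 4
  π[g,c](T) → 4
  (S ⋈[e=c] π[g,c](T)) → 1
  σ[g>2]((S ⋈[e=c] π[g,c](T))) → 1

== RESULT ==
e | f | g | c
1 | 2 | 9 | 1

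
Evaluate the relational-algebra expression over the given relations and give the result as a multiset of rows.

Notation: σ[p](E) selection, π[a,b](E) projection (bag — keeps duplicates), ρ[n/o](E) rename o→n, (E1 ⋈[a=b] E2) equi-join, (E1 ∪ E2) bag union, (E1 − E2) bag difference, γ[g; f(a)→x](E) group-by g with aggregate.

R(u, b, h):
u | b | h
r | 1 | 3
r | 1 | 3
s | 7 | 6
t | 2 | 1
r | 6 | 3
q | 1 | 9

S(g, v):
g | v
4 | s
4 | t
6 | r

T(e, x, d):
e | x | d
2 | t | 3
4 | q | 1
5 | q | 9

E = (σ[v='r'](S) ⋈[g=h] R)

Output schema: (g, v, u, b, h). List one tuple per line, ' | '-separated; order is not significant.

Per-node cardinality:
  S → 3
  σ[v='r'](S) → 1
  R → 6
  (σ[v='r'](S) ⋈[g=h] R) → 1

== RESULT ==
g | v | u | b | h
6 | r | s | 7 | 6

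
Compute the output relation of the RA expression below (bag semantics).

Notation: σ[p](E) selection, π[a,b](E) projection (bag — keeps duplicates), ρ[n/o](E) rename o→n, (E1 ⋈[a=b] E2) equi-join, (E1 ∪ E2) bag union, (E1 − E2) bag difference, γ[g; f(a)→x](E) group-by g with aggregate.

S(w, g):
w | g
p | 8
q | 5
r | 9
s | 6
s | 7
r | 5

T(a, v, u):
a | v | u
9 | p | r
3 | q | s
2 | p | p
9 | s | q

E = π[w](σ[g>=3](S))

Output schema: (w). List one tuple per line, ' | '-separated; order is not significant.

Row counts bottom-up:
  S → 6
  σ[g>=3](S) → 6
  π[w](σ[g>=3](S)) → 6

== RESULT ==
w
p
q
r
r
s
s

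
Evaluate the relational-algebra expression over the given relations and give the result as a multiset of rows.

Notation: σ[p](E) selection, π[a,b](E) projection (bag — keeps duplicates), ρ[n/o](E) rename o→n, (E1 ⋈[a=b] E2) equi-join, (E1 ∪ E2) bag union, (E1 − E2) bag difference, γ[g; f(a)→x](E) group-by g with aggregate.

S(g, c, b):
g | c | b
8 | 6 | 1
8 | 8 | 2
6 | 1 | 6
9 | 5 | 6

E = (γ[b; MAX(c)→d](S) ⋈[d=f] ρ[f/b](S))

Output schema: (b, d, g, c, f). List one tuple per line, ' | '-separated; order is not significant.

Stepwise |·|:
  S → 4
  γ[b; MAX(c)→d](S) → 3
  S → 4
  ρ[f/b](S) → 4
  (γ[b; MAX(c)→d](S) ⋈[d=f] ρ[f/b](S)) → 2

== RESULT ==
b | d | g | c | f
1 | 6 | 6 | 1 | 6
1 | 6 | 9 | 5 | 6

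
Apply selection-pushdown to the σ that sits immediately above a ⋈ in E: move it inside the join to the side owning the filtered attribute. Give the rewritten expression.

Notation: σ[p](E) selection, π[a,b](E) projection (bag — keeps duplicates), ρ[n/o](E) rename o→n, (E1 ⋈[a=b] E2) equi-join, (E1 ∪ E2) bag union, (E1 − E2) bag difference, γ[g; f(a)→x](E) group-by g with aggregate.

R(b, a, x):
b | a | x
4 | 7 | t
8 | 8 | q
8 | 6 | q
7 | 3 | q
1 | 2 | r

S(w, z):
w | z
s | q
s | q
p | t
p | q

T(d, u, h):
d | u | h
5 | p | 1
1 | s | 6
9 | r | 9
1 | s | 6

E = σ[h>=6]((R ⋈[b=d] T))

σ filters on h, owned by the right side.
E' = (R ⋈[b=d] σ[h>=6](T))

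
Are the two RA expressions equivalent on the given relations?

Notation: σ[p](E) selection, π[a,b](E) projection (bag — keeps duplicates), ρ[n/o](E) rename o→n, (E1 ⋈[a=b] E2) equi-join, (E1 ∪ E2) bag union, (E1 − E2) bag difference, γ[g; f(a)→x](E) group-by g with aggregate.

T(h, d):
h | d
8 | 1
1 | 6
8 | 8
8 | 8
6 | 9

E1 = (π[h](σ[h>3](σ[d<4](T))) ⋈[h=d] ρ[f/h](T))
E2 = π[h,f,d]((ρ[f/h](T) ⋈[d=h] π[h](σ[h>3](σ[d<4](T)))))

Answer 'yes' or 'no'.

E1 row counts bottom-up:
  T → 5
  σ[d<4](T) → 1
  σ[h>3](σ[d<4](T)) → 1
  π[h](σ[h>3](σ[d<4](T))) → 1
  T → 5
  ρ[f/h](T) → 5
  (π[h](σ[h>3](σ[d<4](T))) ⋈[h=d] ρ[f/h](T)) → 2
E2 row counts bottom-up:
  T → 5
  ρ[f/h](T) → 5
  T → 5
  σ[d<4](T) → 1
  σ[h>3](σ[d<4](T)) → 1
  π[h](σ[h>3](σ[d<4](T))) → 1
  (ρ[f/h](T) ⋈[d=h] π[h](σ[h>3](σ[d<4](T)))) → 2
  π[h,f,d]((ρ[f/h](T) ⋈[d=h] π[h](σ[h>3](σ[d<4](T))))) → 2

E1 and E2 produce the same multiset:
h | f | d
8 | 8 | 8
8 | 8 | 8

yes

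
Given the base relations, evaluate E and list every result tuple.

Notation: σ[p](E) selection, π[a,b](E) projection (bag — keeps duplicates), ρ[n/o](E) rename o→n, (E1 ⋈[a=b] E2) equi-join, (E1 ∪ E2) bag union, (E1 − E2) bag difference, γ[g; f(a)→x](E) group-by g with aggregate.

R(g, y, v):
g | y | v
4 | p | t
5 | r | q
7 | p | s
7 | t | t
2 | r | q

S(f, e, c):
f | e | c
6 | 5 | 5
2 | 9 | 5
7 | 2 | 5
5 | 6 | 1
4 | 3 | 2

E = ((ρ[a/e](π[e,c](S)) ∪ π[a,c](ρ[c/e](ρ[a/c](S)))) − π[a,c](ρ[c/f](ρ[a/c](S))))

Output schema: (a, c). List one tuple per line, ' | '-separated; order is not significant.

Per-node cardinality:
  S → 5
  π[e,c](S) → 5
  ρ[a/e](π[e,c](S)) → 5
  S → 5
  ρ[a/c](S) → 5
  ρ[c/e](ρ[a/c](S)) → 5
  π[a,c](ρ[c/e](ρ[a/c](S))) → 5
  (ρ[a/e](π[e,c](S)) ∪ π[a,c](ρ[c/e](ρ[a/c](S)))) → 10
  S → 5
  ρ[a/c](S) → 5
  ρ[c/f](ρ[a/c](S)) → 5
  π[a,c](ρ[c/f](ρ[a/c](S))) → 5
  ((ρ[a/e](π[e,c](S)) ∪ π[a,c](ρ[c/e](ρ[a/c](S)))) − π[a,c](ρ[c/f](ρ[a/c](S)))) → 9

== RESULT ==
a | c
1 | 6
2 | 3
2 | 5
3 | 2
5 | 5
5 | 5
5 | 9
6 | 1
9 | 5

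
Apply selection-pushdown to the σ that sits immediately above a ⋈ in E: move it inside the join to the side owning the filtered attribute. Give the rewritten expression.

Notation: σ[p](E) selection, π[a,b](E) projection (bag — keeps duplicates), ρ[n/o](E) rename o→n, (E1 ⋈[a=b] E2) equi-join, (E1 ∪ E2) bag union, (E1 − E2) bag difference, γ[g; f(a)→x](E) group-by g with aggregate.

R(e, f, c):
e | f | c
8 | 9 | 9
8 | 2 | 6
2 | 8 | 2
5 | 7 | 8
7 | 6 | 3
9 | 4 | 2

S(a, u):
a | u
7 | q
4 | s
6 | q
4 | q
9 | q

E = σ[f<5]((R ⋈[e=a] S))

σ filters on f, owned by the left side.
E' = (σ[f<5](R) ⋈[e=a] S)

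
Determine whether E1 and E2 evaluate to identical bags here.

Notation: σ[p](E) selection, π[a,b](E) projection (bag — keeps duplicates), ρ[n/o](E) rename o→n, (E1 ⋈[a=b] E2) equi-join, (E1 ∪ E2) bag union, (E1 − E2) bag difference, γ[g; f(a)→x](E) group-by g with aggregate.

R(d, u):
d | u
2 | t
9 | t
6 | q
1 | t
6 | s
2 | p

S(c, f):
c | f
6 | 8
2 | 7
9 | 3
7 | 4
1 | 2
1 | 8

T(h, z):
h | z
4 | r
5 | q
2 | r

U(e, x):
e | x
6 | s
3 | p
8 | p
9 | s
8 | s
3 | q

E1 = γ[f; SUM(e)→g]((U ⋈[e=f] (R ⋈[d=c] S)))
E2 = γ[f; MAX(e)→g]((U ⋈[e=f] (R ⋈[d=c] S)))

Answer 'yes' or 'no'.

E1 stepwise |·|:
  U → 6
  R → 6
  S → 6
  (R ⋈[d=c] S) → 7
  (U ⋈[e=f] (R ⋈[d=c] S)) → 8
  γ[f; SUM(e)→g]((U ⋈[e=f] (R ⋈[d=c] S))) → 2
E2 stepwise |·|:
  U → 6
  R → 6
  S → 6
  (R ⋈[d=c] S) → 7
  (U ⋈[e=f] (R ⋈[d=c] S)) → 8
  γ[f; MAX(e)→g]((U ⋈[e=f] (R ⋈[d=c] S))) → 2

E1 result:
f | g
3 | 6
8 | 48
E2 result:
f | g
3 | 3
8 | 8
Witness: (8, 8) appears 0× in E1 but 1× in E2.

no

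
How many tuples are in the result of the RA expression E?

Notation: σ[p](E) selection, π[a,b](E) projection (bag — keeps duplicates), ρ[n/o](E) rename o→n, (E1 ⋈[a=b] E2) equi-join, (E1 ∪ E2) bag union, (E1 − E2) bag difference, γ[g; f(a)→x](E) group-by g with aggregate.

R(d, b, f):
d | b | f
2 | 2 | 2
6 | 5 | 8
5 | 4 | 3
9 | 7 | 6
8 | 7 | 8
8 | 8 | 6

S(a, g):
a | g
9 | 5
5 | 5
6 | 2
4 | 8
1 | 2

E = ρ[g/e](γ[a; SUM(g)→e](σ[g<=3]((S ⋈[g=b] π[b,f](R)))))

Subexpression sizes:
  S → 5
  R → 6
  π[b,f](R) → 6
  (S ⋈[g=b] π[b,f](R)) → 5
  σ[g<=3]((S ⋈[g=b] π[b,f](R))) → 2
  γ[a; SUM(g)→e](σ[g<=3]((S ⋈[g=b] π[b,f](R)))) → 2
  ρ[g/e](γ[a; SUM(g)→e](σ[g<=3]((S ⋈[g=b] π[b,f](R))))) → 2

|E| = 2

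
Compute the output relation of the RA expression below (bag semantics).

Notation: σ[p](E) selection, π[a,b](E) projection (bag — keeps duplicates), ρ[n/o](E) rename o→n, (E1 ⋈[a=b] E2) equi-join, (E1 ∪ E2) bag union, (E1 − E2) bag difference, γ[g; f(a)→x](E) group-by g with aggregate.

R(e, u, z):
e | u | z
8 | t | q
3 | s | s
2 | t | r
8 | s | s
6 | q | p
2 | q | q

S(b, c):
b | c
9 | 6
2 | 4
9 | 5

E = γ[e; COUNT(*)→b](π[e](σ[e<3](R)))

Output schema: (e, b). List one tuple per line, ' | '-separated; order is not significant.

Per-node cardinality:
  R → 6
  σ[e<3](R) → 2
  π[e](σ[e<3](R)) → 2
  γ[e; COUNT(*)→b](π[e](σ[e<3](R))) → 1

== RESULT ==
e | b
2 | 2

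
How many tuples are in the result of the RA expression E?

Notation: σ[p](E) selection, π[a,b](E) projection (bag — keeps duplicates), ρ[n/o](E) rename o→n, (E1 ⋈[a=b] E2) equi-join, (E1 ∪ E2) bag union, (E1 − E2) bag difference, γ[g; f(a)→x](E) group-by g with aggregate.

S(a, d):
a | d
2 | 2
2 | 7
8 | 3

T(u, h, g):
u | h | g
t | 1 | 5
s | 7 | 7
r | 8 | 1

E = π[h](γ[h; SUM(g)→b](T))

Per-node cardinality:
  T → 3
  γ[h; SUM(g)→b](T) → 3
  π[h](γ[h; SUM(g)→b](T)) → 3

|E| = 3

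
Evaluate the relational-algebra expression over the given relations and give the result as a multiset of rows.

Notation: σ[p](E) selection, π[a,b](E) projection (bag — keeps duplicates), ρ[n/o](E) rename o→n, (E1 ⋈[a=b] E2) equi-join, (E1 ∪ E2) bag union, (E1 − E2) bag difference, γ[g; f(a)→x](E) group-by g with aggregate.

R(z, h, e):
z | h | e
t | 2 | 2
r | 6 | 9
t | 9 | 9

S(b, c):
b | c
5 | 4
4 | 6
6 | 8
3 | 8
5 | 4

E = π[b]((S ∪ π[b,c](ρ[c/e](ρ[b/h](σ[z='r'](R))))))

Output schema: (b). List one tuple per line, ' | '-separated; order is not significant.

Subexpression sizes:
  S → 5
  R → 3
  σ[z='r'](R) → 1
  ρ[b/h](σ[z='r'](R)) → 1
  ρ[c/e](ρ[b/h](σ[z='r'](R))) → 1
  π[b,c](ρ[c/e](ρ[b/h](σ[z='r'](R)))) → 1
  (S ∪ π[b,c](ρ[c/e](ρ[b/h](σ[z='r'](R))))) → 6
  π[b]((S ∪ π[b,c](ρ[c/e](ρ[b/h](σ[z='r'](R)))))) → 6

== RESULT ==
b
3
4
5
5
6
6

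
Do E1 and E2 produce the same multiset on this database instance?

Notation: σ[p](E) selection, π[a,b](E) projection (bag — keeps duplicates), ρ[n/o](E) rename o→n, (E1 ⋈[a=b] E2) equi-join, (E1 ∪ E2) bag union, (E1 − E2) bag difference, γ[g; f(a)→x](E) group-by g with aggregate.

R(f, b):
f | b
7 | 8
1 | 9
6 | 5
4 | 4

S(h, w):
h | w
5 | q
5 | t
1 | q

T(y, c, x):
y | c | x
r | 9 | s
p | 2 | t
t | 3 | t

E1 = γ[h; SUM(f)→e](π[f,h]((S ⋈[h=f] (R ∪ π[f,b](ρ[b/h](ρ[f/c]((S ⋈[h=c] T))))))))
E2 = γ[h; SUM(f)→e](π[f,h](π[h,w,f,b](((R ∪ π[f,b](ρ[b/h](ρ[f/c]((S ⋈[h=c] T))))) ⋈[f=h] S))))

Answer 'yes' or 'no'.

E1 stepwise |·|:
  S → 3
  R → 4
  S → 3
  T → 3
  (S ⋈[h=c] T) → 0
  ρ[f/c]((S ⋈[h=c] T)) → 0
  ρ[b/h](ρ[f/c]((S ⋈[h=c] T))) → 0
  π[f,b](ρ[b/h](ρ[f/c]((S ⋈[h=c] T)))) → 0
  (R ∪ π[f,b](ρ[b/h](ρ[f/c]((S ⋈[h=c] T))))) → 4
  (S ⋈[h=f] (R ∪ π[f,b](ρ[b/h](ρ[f/c]((S ⋈[h=c] T)))))) → 1
  π[f,h]((S ⋈[h=f] (R ∪ π[f,b](ρ[b/h](ρ[f/c]((S ⋈[h=c] T))))))) → 1
  γ[h; SUM(f)→e](π[f,h]((S ⋈[h=f] (R ∪ π[f,b](ρ[b/h](ρ[f/c]((S ⋈[h=c] T)))))))) → 1
E2 stepwise |·|:
  R → 4
  S → 3
  T → 3
  (S ⋈[h=c] T) → 0
  ρ[f/c]((S ⋈[h=c] T)) → 0
  ρ[b/h](ρ[f/c]((S ⋈[h=c] T))) → 0
  π[f,b](ρ[b/h](ρ[f/c]((S ⋈[h=c] T)))) → 0
  (R ∪ π[f,b](ρ[b/h](ρ[f/c]((S ⋈[h=c] T))))) → 4
  S → 3
  ((R ∪ π[f,b](ρ[b/h](ρ[f/c]((S ⋈[h=c] T))))) ⋈[f=h] S) → 1
  π[h,w,f,b](((R ∪ π[f,b](ρ[b/h](ρ[f/c]((S ⋈[h=c] T))))) ⋈[f=h] S)) → 1
  π[f,h](π[h,w,f,b](((R ∪ π[f,b](ρ[b/h](ρ[f/c]((S ⋈[h=c] T))))) ⋈[f=h] S))) → 1
  γ[h; SUM(f)→e](π[f,h](π[h,w,f,b](((R ∪ π[f,b](ρ[b/h](ρ[f/c]((S ⋈[h=c] T))))) ⋈[f=h] S)))) → 1

E1 and E2 produce the same multiset:
h | e
1 | 1

yes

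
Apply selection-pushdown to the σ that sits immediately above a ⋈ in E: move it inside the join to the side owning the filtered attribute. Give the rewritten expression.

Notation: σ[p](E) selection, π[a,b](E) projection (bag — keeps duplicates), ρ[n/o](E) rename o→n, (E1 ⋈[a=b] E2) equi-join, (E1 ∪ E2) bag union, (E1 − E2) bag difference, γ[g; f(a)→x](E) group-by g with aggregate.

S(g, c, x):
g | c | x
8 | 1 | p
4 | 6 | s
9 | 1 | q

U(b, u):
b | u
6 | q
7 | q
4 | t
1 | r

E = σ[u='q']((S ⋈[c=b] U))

σ filters on u, owned by the right side.
E' = (S ⋈[c=b] σ[u='q'](U))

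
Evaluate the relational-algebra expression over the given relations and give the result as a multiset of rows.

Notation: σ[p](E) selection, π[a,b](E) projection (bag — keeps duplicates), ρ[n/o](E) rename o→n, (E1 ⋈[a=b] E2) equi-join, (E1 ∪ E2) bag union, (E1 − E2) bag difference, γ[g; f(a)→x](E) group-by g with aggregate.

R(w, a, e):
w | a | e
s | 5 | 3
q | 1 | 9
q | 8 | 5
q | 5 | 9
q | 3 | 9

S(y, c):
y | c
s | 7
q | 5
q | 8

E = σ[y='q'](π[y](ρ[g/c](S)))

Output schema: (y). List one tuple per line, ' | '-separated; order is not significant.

Stepwise |·|:
  S → 3
  ρ[g/c](S) → 3
  π[y](ρ[g/c](S)) → 3
  σ[y='q'](π[y](ρ[g/c](S))) → 2

== RESULT ==
y
q
q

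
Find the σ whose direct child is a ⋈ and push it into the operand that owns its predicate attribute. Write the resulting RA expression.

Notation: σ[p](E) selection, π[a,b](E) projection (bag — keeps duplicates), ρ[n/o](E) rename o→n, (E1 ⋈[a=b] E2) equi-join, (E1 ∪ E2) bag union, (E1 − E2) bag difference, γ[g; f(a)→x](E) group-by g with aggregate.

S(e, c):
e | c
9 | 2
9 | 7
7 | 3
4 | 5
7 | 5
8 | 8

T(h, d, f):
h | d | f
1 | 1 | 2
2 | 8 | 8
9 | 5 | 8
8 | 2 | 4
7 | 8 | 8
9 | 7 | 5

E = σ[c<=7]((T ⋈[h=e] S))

σ filters on c, owned by the right side.
E' = (T ⋈[h=e] σ[c<=7](S))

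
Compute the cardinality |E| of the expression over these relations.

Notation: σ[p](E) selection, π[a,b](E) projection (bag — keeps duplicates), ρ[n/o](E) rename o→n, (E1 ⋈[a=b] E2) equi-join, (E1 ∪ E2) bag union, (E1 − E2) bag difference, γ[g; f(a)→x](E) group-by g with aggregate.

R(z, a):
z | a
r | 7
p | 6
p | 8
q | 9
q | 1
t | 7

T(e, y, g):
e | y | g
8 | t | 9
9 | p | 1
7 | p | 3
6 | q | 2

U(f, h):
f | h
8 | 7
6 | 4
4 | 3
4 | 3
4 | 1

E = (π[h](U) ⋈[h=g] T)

Stepwise |·|:
  U → 5
  π[h](U) → 5
  T → 4
  (π[h](U) ⋈[h=g] T) → 3

|E| = 3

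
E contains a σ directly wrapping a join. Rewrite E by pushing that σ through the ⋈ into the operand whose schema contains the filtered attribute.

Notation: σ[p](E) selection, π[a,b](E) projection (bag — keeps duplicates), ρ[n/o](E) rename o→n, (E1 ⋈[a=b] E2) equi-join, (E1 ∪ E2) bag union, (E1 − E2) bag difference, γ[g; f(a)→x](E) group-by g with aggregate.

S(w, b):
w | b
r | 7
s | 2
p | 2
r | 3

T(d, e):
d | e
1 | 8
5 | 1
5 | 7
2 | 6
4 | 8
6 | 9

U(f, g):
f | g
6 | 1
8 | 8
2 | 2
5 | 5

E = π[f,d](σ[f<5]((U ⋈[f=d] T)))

σ filters on f, owned by the left side.
E' = π[f,d]((σ[f<5](U) ⋈[f=d] T))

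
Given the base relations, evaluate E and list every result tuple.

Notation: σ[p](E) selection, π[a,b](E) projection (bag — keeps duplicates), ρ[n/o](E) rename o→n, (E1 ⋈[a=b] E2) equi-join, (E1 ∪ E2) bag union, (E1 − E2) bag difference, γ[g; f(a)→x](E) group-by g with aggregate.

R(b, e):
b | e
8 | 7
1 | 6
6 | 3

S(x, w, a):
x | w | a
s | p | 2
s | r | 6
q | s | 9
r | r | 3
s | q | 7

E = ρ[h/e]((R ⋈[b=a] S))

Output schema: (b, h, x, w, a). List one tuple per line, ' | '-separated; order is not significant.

Stepwise |·|:
  R → 3
  S → 5
  (R ⋈[b=a] S) → 1
  ρ[h/e]((R ⋈[b=a] S)) → 1

== RESULT ==
b | h | x | w | a
6 | 3 | s | r | 6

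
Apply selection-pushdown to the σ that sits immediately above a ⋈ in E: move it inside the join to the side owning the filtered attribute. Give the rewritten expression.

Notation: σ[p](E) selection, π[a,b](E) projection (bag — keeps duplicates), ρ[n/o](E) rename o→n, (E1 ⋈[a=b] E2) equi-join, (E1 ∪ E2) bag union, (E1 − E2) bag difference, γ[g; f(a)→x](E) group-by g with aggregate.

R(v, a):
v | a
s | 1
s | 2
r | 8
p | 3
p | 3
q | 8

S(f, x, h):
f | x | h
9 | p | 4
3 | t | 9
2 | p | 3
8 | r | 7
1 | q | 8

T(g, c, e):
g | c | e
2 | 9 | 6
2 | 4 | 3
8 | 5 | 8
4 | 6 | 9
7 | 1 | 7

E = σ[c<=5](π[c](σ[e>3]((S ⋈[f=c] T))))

σ filters on e, owned by the right side.
E' = σ[c<=5](π[c]((S ⋈[f=c] σ[e>3](T))))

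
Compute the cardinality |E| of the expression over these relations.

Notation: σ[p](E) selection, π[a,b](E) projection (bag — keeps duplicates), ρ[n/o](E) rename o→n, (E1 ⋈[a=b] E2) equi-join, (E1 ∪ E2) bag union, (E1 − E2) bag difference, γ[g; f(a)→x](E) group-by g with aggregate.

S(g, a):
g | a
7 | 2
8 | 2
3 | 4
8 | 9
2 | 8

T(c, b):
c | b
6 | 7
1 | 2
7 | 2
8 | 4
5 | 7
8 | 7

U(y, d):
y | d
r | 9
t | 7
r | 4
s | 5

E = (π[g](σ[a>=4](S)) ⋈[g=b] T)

Row counts bottom-up:
  S → 5
  σ[a>=4](S) → 3
  π[g](σ[a>=4](S)) → 3
  T → 6
  (π[g](σ[a>=4](S)) ⋈[g=b] T) → 2

|E| = 2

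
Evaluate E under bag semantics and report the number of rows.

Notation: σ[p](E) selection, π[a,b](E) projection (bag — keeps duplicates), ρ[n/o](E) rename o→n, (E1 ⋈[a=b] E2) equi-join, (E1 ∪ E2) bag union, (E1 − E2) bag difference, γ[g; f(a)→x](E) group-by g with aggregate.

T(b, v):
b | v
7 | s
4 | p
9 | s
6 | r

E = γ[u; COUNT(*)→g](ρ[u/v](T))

Per-node cardinality:
  T → 4
  ρ[u/v](T) → 4
  γ[u; COUNT(*)→g](ρ[u/v](T)) → 3

|E| = 3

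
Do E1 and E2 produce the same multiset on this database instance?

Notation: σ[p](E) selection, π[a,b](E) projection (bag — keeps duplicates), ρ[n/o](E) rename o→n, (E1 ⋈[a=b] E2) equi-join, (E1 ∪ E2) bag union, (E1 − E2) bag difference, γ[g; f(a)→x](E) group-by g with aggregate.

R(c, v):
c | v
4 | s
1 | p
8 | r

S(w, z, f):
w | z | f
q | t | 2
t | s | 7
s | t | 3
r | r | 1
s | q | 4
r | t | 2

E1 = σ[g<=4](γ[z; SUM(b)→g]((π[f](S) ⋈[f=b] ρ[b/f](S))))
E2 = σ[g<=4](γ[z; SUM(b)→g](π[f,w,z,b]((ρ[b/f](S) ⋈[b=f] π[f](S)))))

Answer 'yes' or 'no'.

E1 subexpression sizes:
  S → 6
  π[f](S) → 6
  S → 6
  ρ[b/f](S) → 6
  (π[f](S) ⋈[f=b] ρ[b/f](S)) → 8
  γ[z; SUM(b)→g]((π[f](S) ⋈[f=b] ρ[b/f](S))) → 4
  σ[g<=4](γ[z; SUM(b)→g]((π[f](S) ⋈[f=b] ρ[b/f](S)))) → 2
E2 subexpression sizes:
  S → 6
  ρ[b/f](S) → 6
  S → 6
  π[f](S) → 6
  (ρ[b/f](S) ⋈[b=f] π[f](S)) → 8
  π[f,w,z,b]((ρ[b/f](S) ⋈[b=f] π[f](S))) → 8
  γ[z; SUM(b)→g](π[f,w,z,b]((ρ[b/f](S) ⋈[b=f] π[f](S)))) → 4
  σ[g<=4](γ[z; SUM(b)→g](π[f,w,z,b]((ρ[b/f](S) ⋈[b=f] π[f](S))))) → 2

E1 and E2 produce the same multiset:
z | g
q | 4
r | 1

yes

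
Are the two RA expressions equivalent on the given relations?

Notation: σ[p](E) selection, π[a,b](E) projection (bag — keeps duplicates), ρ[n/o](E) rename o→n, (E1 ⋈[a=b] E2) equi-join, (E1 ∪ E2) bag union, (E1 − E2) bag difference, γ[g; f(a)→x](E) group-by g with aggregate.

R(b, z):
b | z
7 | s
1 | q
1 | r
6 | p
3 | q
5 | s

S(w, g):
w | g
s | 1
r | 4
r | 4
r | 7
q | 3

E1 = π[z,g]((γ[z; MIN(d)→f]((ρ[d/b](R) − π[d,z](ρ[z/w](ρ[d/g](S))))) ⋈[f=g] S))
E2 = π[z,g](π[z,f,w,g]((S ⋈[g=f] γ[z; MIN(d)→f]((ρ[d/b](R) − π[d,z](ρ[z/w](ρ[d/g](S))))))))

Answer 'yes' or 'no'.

E1 per-node cardinality:
  R → 6
  ρ[d/b](R) → 6
  S → 5
  ρ[d/g](S) → 5
  ρ[z/w](ρ[d/g](S)) → 5
  π[d,z](ρ[z/w](ρ[d/g](S))) → 5
  (ρ[d/b](R) − π[d,z](ρ[z/w](ρ[d/g](S)))) → 5
  γ[z; MIN(d)→f]((ρ[d/b](R) − π[d,z](ρ[z/w](ρ[d/g](S))))) → 4
  S → 5
  (γ[z; MIN(d)→f]((ρ[d/b](R) − π[d,z](ρ[z/w](ρ[d/g](S))))) ⋈[f=g] S) → 2
  π[z,g]((γ[z; MIN(d)→f]((ρ[d/b](R) − π[d,z](ρ[z/w](ρ[d/g](S))))) ⋈[f=g] S)) → 2
E2 per-node cardinality:
  S → 5
  R → 6
  ρ[d/b](R) → 6
  S → 5
  ρ[d/g](S) → 5
  ρ[z/w](ρ[d/g](S)) → 5
  π[d,z](ρ[z/w](ρ[d/g](S))) → 5
  (ρ[d/b](R) − π[d,z](ρ[z/w](ρ[d/g](S)))) → 5
  γ[z; MIN(d)→f]((ρ[d/b](R) − π[d,z](ρ[z/w](ρ[d/g](S))))) → 4
  (S ⋈[g=f] γ[z; MIN(d)→f]((ρ[d/b](R) − π[d,z](ρ[z/w](ρ[d/g](S)))))) → 2
  π[z,f,w,g]((S ⋈[g=f] γ[z; MIN(d)→f]((ρ[d/b](R) − π[d,z](ρ[z/w](ρ[d/g](S))))))) → 2
  π[z,g](π[z,f,w,g]((S ⋈[g=f] γ[z; MIN(d)→f]((ρ[d/b](R) − π[d,z](ρ[z/w](ρ[d/g](S)))))))) → 2

E1 and E2 produce the same multiset:
z | g
q | 1
r | 1

yes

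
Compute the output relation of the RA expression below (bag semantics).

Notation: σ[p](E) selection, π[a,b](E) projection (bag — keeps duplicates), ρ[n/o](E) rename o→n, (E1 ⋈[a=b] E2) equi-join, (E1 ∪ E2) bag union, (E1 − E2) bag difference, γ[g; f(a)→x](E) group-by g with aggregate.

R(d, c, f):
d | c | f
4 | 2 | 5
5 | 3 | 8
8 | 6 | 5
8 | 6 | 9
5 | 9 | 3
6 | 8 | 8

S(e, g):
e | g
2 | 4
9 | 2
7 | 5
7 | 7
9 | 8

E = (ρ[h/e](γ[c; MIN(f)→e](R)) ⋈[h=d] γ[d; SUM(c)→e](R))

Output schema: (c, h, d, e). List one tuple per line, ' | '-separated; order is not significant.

Row counts bottom-up:
  R → 6
  γ[c; MIN(f)→e](R) → 5
  ρ[h/e](γ[c; MIN(f)→e](R)) → 5
  R → 6
  γ[d; SUM(c)→e](R) → 4
  (ρ[h/e](γ[c; MIN(f)→e](R)) ⋈[h=d] γ[d; SUM(c)→e](R)) → 4

== RESULT ==
c | h | d | e
2 | 5 | 5 | 12
3 | 8 | 8 | 12
6 | 5 | 5 | 12
8 | 8 | 8 | 12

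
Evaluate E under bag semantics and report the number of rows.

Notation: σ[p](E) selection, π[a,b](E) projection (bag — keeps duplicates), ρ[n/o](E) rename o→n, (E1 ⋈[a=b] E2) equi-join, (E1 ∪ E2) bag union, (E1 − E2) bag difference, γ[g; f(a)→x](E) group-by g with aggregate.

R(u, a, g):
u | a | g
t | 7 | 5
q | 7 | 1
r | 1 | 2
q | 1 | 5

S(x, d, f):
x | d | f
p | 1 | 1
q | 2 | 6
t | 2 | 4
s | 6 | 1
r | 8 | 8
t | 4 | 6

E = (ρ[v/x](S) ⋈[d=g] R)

Per-node cardinality:
  S → 6
  ρ[v/x](S) → 6
  R → 4
  (ρ[v/x](S) ⋈[d=g] R) → 3

|E| = 3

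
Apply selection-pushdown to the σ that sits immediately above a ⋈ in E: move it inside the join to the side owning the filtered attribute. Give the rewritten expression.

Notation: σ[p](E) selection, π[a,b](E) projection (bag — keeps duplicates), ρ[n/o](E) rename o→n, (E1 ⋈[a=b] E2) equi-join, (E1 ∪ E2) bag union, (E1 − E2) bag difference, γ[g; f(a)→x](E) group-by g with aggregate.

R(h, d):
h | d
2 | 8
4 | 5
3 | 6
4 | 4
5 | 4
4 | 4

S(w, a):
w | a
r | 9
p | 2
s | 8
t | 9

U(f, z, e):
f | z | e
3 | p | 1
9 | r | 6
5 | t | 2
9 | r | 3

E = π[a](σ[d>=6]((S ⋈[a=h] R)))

σ filters on d, owned by the right side.
E' = π[a]((S ⋈[a=h] σ[d>=6](R)))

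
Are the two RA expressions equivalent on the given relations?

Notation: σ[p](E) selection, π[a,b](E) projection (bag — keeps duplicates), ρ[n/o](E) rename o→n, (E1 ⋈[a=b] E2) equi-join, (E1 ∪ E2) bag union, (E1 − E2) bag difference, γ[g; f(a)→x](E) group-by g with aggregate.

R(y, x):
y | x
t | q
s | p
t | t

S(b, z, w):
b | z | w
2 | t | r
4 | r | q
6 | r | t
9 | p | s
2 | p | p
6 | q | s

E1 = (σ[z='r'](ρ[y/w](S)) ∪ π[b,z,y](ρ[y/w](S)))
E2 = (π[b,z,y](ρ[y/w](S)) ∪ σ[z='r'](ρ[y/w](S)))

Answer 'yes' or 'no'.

E1 per-node cardinality:
  S → 6
  ρ[y/w](S) → 6
  σ[z='r'](ρ[y/w](S)) → 2
  S → 6
  ρ[y/w](S) → 6
  π[b,z,y](ρ[y/w](S)) → 6
  (σ[z='r'](ρ[y/w](S)) ∪ π[b,z,y](ρ[y/w](S))) → 8
E2 per-node cardinality:
  S → 6
  ρ[y/w](S) → 6
  π[b,z,y](ρ[y/w](S)) → 6
  S → 6
  ρ[y/w](S) → 6
  σ[z='r'](ρ[y/w](S)) → 2
  (π[b,z,y](ρ[y/w](S)) ∪ σ[z='r'](ρ[y/w](S))) → 8

E1 and E2 produce the same multiset:
b | z | y
2 | p | p
2 | t | r
4 | r | q
4 | r | q
6 | q | s
6 | r | t
6 | r | t
9 | p | s

yes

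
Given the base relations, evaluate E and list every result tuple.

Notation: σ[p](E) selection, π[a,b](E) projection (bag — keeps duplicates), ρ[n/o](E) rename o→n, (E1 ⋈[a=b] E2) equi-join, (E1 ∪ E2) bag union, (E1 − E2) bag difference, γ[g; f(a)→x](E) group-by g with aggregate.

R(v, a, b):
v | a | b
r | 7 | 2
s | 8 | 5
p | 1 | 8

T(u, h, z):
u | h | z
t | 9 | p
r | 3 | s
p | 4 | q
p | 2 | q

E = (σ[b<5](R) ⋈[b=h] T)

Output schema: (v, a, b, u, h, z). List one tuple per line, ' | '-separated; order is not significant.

Stepwise |·|:
  R → 3
  σ[b<5](R) → 1
  T → 4
  (σ[b<5](R) ⋈[b=h] T) → 1

== RESULT ==
v | a | b | u | h | z
r | 7 | 2 | p | 2 | q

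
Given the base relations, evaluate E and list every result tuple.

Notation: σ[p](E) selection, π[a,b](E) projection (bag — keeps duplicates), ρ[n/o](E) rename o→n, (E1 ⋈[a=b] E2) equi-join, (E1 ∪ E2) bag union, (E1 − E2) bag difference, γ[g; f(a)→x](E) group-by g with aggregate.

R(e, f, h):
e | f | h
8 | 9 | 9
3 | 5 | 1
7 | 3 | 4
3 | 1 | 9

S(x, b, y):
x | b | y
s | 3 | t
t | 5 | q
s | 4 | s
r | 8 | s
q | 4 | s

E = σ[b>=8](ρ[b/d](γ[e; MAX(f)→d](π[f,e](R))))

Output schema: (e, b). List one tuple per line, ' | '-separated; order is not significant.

Stepwise |·|:
  R → 4
  π[f,e](R) → 4
  γ[e; MAX(f)→d](π[f,e](R)) → 3
  ρ[b/d](γ[e; MAX(f)→d](π[f,e](R))) → 3
  σ[b>=8](ρ[b/d](γ[e; MAX(f)→d](π[f,e](R)))) → 1

== RESULT ==
e | b
8 | 9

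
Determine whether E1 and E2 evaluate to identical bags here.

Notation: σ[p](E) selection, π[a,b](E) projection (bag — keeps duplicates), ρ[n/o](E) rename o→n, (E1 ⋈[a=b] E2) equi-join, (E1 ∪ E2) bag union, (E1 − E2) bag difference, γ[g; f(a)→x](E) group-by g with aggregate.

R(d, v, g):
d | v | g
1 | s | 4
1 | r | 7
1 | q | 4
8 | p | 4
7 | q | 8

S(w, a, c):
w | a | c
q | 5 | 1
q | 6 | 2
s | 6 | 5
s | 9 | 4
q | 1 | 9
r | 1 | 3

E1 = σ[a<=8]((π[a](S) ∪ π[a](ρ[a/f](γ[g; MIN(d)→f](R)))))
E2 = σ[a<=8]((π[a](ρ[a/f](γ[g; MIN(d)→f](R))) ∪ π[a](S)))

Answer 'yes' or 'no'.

E1 subexpression sizes:
  S → 6
  π[a](S) → 6
  R → 5
  γ[g; MIN(d)→f](R) → 3
  ρ[a/f](γ[g; MIN(d)→f](R)) → 3
  π[a](ρ[a/f](γ[g; MIN(d)→f](R))) → 3
  (π[a](S) ∪ π[a](ρ[a/f](γ[g; MIN(d)→f](R)))) → 9
  σ[a<=8]((π[a](S) ∪ π[a](ρ[a/f](γ[g; MIN(d)→f](R))))) → 8
E2 subexpression sizes:
  R → 5
  γ[g; MIN(d)→f](R) → 3
  ρ[a/f](γ[g; MIN(d)→f](R)) → 3
  π[a](ρ[a/f](γ[g; MIN(d)→f](R))) → 3
  S → 6
  π[a](S) → 6
  (π[a](ρ[a/f](γ[g; MIN(d)→f](R))) ∪ π[a](S)) → 9
  σ[a<=8]((π[a](ρ[a/f](γ[g; MIN(d)→f](R))) ∪ π[a](S))) → 8

E1 and E2 produce the same multiset:
a
1
1
1
1
5
6
6
7

yes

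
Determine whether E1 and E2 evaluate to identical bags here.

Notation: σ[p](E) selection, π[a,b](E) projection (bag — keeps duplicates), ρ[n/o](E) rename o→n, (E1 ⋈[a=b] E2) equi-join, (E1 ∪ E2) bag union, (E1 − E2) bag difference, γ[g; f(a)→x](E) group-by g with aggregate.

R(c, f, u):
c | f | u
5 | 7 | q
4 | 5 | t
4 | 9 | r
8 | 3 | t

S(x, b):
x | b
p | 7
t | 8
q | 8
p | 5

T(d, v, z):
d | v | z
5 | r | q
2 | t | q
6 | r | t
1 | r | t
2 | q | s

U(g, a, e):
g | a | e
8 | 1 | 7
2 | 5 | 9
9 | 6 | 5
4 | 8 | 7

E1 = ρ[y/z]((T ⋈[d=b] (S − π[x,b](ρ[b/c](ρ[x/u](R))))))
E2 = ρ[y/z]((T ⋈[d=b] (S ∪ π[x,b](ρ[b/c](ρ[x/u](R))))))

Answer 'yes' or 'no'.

E1 stepwise |·|:
  T → 5
  S → 4
  R → 4
  ρ[x/u](R) → 4
  ρ[b/c](ρ[x/u](R)) → 4
  π[x,b](ρ[b/c](ρ[x/u](R))) → 4
  (S − π[x,b](ρ[b/c](ρ[x/u](R)))) → 3
  (T ⋈[d=b] (S − π[x,b](ρ[b/c](ρ[x/u](R))))) → 1
  ρ[y/z]((T ⋈[d=b] (S − π[x,b](ρ[b/c](ρ[x/u](R)))))) → 1
E2 stepwise |·|:
  T → 5
  S → 4
  R → 4
  ρ[x/u](R) → 4
  ρ[b/c](ρ[x/u](R)) → 4
  π[x,b](ρ[b/c](ρ[x/u](R))) → 4
  (S ∪ π[x,b](ρ[b/c](ρ[x/u](R)))) → 8
  (T ⋈[d=b] (S ∪ π[x,b](ρ[b/c](ρ[x/u](R))))) → 2
  ρ[y/z]((T ⋈[d=b] (S ∪ π[x,b](ρ[b/c](ρ[x/u](R)))))) → 2

E1 result:
d | v | y | x | b
5 | r | q | p | 5
E2 result:
d | v | y | x | b
5 | r | q | p | 5
5 | r | q | q | 5
Witness: (5, 'r', 'q', 'q', 5) appears 0× in E1 but 1× in E2.

no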